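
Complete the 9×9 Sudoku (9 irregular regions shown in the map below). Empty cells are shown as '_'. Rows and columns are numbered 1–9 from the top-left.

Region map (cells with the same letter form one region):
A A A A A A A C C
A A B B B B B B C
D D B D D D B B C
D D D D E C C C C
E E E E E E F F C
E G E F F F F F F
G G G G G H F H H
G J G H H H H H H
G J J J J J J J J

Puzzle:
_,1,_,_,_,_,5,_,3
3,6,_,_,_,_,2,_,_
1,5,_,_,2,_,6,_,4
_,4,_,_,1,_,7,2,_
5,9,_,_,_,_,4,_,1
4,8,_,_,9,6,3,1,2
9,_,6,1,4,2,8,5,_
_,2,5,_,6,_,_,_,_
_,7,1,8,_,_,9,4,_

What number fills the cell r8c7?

1

r5c8 = 7: row 5 has {1,4,5,9}; col 8 has {1,2,4,5}; region has {1,2,3,4,6,8,9} → only 7 remains.
r6c3 = 7: row 6 has {1,2,3,4,6,8,9}; col 3 has {1,5,6}; region has {1,4,5,9} → only 7 remains.
r6c4 = 5: row 6 has {1,2,3,4,6,7,8,9}; col 4 has {1,8}; region has {1,2,3,4,6,7,8,9} → only 5 remains.
r7c2 = 3: row 7 has {1,2,4,5,6,8,9}; col 2 has {1,2,4,5,6,7,8,9}; region has {1,4,5,6,8,9} → only 3 remains.
r7c9 = 7: row 7 has {1,2,3,4,5,6,8,9}; col 9 has {1,2,3,4}; region has {2,5,6} → only 7 remains.
r8c1 = 7: row 8 has {2,5,6}; col 1 has {1,3,4,5,9}; region has {1,3,4,5,6,8,9} → only 7 remains.
r8c7 = 1: row 8 has {2,5,6,7}; col 7 has {2,3,4,5,6,7,8,9}; region has {2,5,6,7} → only 1 remains.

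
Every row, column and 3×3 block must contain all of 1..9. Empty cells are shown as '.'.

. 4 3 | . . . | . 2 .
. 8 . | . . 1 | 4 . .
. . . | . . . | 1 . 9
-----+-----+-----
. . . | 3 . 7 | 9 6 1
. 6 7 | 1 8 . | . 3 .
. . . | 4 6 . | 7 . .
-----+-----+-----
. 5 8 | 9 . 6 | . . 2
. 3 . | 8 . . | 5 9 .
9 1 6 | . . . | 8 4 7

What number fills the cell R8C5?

R1C7 = 6: row 1 has {2,3,4}; col 7 has {1,4,5,7,8,9}; box has {1,2,4,9} → only 6 remains.
R4C2 = 2: row 4 has {1,3,6,7,9}; col 2 has {1,3,4,5,6,8}; box has {6,7} → only 2 remains.
R4C5 = 5: row 4 has {1,2,3,6,7,9}; col 5 has {6,8}; box has {1,3,4,6,7,8} → only 5 remains.
R5C7 = 2: row 5 has {1,3,6,7,8}; col 7 has {1,4,5,6,7,8,9}; box has {1,3,6,7,9} → only 2 remains.
R6C2 = 9: row 6 has {4,6,7}; col 2 has {1,2,3,4,5,6,8}; box has {2,6,7} → only 9 remains.
R6C6 = 2: row 6 has {4,6,7,9}; col 6 has {1,6,7}; box has {1,3,4,5,6,7,8} → only 2 remains.
R7C7 = 3: row 7 has {2,5,6,8,9}; col 7 has {1,2,4,5,6,7,8,9}; box has {2,4,5,7,8,9} → only 3 remains.
R7C8 = 1: row 7 has {2,3,5,6,8,9}; col 8 has {2,3,4,6,9}; box has {2,3,4,5,7,8,9} → only 1 remains.
R8C6 = 4: row 8 has {3,5,8,9}; col 6 has {1,2,6,7}; box has {6,8,9} → only 4 remains.
R8C9 = 6: row 8 has {3,4,5,8,9}; col 9 has {1,2,7,9}; box has {1,2,3,4,5,7,8,9} → only 6 remains.
R3C2 = 7: row 3 has {1,9}; col 2 has {1,2,3,4,5,6,8,9}; box has {3,4,8} → only 7 remains.
R4C3 = 4: row 4 has {1,2,3,5,6,7,9}; col 3 has {3,6,7,8}; box has {2,6,7,9} → only 4 remains.
R5C1 = 5: row 5 has {1,2,3,6,7,8}; col 1 has {9}; box has {2,4,6,7,9} → only 5 remains.
R5C6 = 9: row 5 has {1,2,3,5,6,7,8}; col 6 has {1,2,4,6,7}; box has {1,2,3,4,5,6,7,8} → only 9 remains.
R5C9 = 4: row 5 has {1,2,3,5,6,7,8,9}; col 9 has {1,2,6,7,9}; box has {1,2,3,6,7,9} → only 4 remains.
R6C3 = 1: row 6 has {2,4,6,7,9}; col 3 has {3,4,6,7,8}; box has {2,4,5,6,7,9} → only 1 remains.
R7C5 = 7: row 7 has {1,2,3,5,6,8,9}; col 5 has {5,6,8}; box has {4,6,8,9} → only 7 remains.
R8C3 = 2: row 8 has {3,4,5,6,8,9}; col 3 has {1,3,4,6,7,8}; box has {1,3,5,6,8,9} → only 2 remains.
R8C5 = 1: row 8 has {2,3,4,5,6,8,9}; col 5 has {5,6,7,8}; box has {4,6,7,8,9} → only 1 remains.

1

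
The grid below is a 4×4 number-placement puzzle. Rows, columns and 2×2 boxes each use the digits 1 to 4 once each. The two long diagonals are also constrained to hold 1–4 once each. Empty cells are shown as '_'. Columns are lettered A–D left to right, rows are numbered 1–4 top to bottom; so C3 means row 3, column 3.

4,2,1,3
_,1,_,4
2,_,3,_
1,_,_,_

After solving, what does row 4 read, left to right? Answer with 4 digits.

1342

A2 = 3: row 2 has {1,4}; col 1 has {1,2,4}; box has {1,2,4} → only 3 remains.
C2 = 2: row 2 has {1,3,4}; col 3 has {1,3}; box has {1,3,4}; anti-diagonal has {1,3} → only 2 remains.
B3 = 4: row 3 has {2,3}; col 2 has {1,2}; box has {1,2}; anti-diagonal has {1,2,3} → only 4 remains.
D3 = 1: row 3 has {2,3,4}; col 4 has {3,4}; box has {3} → only 1 remains.
B4 = 3: row 4 has {1}; col 2 has {1,2,4}; box has {1,2,4} → only 3 remains.
C4 = 4: row 4 has {1,3}; col 3 has {1,2,3}; box has {1,3} → only 4 remains.
D4 = 2: row 4 has {1,3,4}; col 4 has {1,3,4}; box has {1,3,4}; main diagonal has {1,3,4} → only 2 remains.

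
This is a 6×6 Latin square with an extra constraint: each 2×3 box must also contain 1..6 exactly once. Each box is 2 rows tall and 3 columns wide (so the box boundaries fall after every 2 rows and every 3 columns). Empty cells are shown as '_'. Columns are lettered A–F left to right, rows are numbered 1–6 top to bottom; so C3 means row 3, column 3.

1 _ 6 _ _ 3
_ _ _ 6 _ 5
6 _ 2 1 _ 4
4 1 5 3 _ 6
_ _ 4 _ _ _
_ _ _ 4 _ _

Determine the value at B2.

4

D1 = 2: row 1 has {1,3,6}; col 4 has {1,3,4,6}; box has {3,5,6} → only 2 remains.
E1 = 4: row 1 has {1,2,3,6}; col 5 has {}; box has {2,3,5,6} → only 4 remains.
C2 = 3: row 2 has {5,6}; col 3 has {2,4,5,6}; box has {1,6} → only 3 remains.
E2 = 1: row 2 has {3,5,6}; col 5 has {4}; box has {2,3,4,5,6} → only 1 remains.
B3 = 3: row 3 has {1,2,4,6}; col 2 has {1}; box has {1,2,4,5,6} → only 3 remains.
E3 = 5: row 3 has {1,2,3,4,6}; col 5 has {1,4}; box has {1,3,4,6} → only 5 remains.
E4 = 2: row 4 has {1,3,4,5,6}; col 5 has {1,4,5}; box has {1,3,4,5,6} → only 2 remains.
D5 = 5: row 5 has {4}; col 4 has {1,2,3,4,6}; box has {4} → only 5 remains.
C6 = 1: row 6 has {4}; col 3 has {2,3,4,5,6}; box has {4} → only 1 remains.
F6 = 2: row 6 has {1,4}; col 6 has {3,4,5,6}; box has {4,5} → only 2 remains.
B1 = 5: row 1 has {1,2,3,4,6}; col 2 has {1,3}; box has {1,3,6} → only 5 remains.
A2 = 2: row 2 has {1,3,5,6}; col 1 has {1,4,6}; box has {1,3,5,6} → only 2 remains.
B2 = 4: row 2 has {1,2,3,5,6}; col 2 has {1,3,5}; box has {1,2,3,5,6} → only 4 remains.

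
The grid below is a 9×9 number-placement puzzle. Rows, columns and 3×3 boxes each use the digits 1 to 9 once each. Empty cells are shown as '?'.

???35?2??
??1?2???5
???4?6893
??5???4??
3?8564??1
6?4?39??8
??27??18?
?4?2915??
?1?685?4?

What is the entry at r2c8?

r3c3 = 7: row 3 has {3,4,6,8,9}; col 3 has {1,2,4,5,8}; box has {1} → only 7 remains.
r3c5 = 1: row 3 has {3,4,6,7,8,9}; col 5 has {2,3,5,6,8,9}; box has {2,3,4,5,6} → only 1 remains.
r4c5 = 7: row 4 has {4,5}; col 5 has {1,2,3,5,6,8,9}; box has {3,4,5,6,9} → only 7 remains.
r6c4 = 1: row 6 has {3,4,6,8,9}; col 4 has {2,3,4,5,6,7}; box has {3,4,5,6,7,9} → only 1 remains.
r6c7 = 7: row 6 has {1,3,4,6,8,9}; col 7 has {1,2,4,5,8}; box has {1,4,8} → only 7 remains.
r7c5 = 4: row 7 has {1,2,7,8}; col 5 has {1,2,3,5,6,7,8,9}; box has {1,2,5,6,7,8,9} → only 4 remains.
r7c6 = 3: row 7 has {1,2,4,7,8}; col 6 has {1,4,5,6,9}; box has {1,2,4,5,6,7,8,9} → only 3 remains.
r2c7 = 6: row 2 has {1,2,5}; col 7 has {1,2,4,5,7,8}; box has {2,3,5,8,9} → only 6 remains.
r2c8 = 7: row 2 has {1,2,5,6}; col 8 has {4,8,9}; box has {2,3,5,6,8,9} → only 7 remains.

7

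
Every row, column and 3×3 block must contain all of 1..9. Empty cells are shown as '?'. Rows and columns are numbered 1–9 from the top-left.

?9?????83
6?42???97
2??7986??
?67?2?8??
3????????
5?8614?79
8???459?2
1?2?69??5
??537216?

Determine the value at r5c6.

r1c1 = 7 (sole candidate).
r1c3 = 1 (sole candidate).
r1c5 = 5 (sole candidate).
r1c6 = 6 (sole candidate).
r2c5 = 3 (sole candidate).
r2c6 = 1 (sole candidate).
r2c7 = 5 (sole candidate).
r3c3 = 3 (sole candidate).
r4c6 = 3 (sole candidate).
r5c3 = 9 (sole candidate).
r5c5 = 8 (sole candidate).
r5c6 = 7: row 5 has {3,8,9}; col 6 has {1,2,3,4,5,6,8,9}; box has {1,2,3,4,6,8} → only 7 remains.

7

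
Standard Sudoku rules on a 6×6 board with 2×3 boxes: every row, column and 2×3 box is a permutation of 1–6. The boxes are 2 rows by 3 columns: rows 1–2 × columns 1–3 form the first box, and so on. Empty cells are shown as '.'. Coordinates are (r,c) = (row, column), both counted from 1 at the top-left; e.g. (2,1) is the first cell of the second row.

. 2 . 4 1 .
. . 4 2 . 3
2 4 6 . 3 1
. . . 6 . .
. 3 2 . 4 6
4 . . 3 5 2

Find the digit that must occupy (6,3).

1

(1,6) = 5 (sole candidate).
(2,5) = 6 (sole candidate).
(3,4) = 5 (sole candidate).
(4,5) = 2 (sole candidate).
(4,6) = 4 (sole candidate).
(5,4) = 1 (sole candidate).
(6,3) = 1: row 6 has {2,3,4,5}; col 3 has {2,4,6}; box has {2,3,4} → only 1 remains.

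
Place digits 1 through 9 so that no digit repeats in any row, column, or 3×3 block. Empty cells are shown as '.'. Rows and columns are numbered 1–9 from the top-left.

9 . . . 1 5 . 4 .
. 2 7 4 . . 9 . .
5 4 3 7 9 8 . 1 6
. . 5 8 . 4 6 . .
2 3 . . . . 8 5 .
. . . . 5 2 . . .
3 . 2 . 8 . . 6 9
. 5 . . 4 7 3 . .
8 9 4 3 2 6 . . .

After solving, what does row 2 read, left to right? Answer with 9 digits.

row 2, column 6 = 3: row 2 has {2,4,7,9}; col 6 has {2,4,5,6,7,8}; box has {1,4,5,7,8,9} → only 3 remains.
row 2, column 8 = 8: row 2 has {2,3,4,7,9}; col 8 has {1,4,5,6}; box has {1,4,6,9} → only 8 remains.
row 2, column 9 = 5: row 2 has {2,3,4,7,8,9}; col 9 has {6,9}; box has {1,4,6,8,9} → only 5 remains.
row 3, column 7 = 2 (sole candidate).
row 7, column 6 = 1 (sole candidate).
row 8, column 4 = 9 (sole candidate).
row 8, column 8 = 2 (sole candidate).
row 9, column 8 = 7 (sole candidate).
row 9, column 9 = 1 (sole candidate).
row 1, column 7 = 7 (sole candidate).
row 1, column 9 = 3 (sole candidate).
row 2, column 5 = 6: row 2 has {2,3,4,5,7,8,9}; col 5 has {1,2,4,5,8,9}; box has {1,3,4,5,7,8,9} → only 6 remains.
row 5, column 5 = 7 (sole candidate).
row 5, column 6 = 9 (sole candidate).
row 5, column 9 = 4 (sole candidate).
row 6, column 7 = 1 (sole candidate).
row 6, column 9 = 7 (sole candidate).
row 7, column 2 = 7 (sole candidate).
row 7, column 4 = 5 (sole candidate).
row 7, column 7 = 4 (sole candidate).
row 8, column 9 = 8 (sole candidate).
row 9, column 7 = 5 (sole candidate).
row 1, column 4 = 2 (sole candidate).
row 2, column 1 = 1: row 2 has {2,3,4,5,6,7,8,9}; col 1 has {2,3,5,8,9}; box has {2,3,4,5,7,9} → only 1 remains.

127463985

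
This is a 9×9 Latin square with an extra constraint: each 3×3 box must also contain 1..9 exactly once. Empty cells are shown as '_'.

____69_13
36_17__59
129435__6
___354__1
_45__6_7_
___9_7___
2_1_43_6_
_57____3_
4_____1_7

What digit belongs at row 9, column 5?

row 3, column 8 = 8: row 3 has {1,2,3,4,5,6,9}; col 8 has {1,3,5,6,7}; box has {1,3,5,6,9} → only 8 remains.
row 3, column 7 = 7: row 3 has {1,2,3,4,5,6,8,9}; col 7 has {1}; box has {1,3,5,6,8,9} → only 7 remains.
row 1, column 1 = 5: in row 1, 5 can only go here (every other open cell in that row sees a 5).
row 1, column 2 = 7: in row 1, 7 can only go here (every other open cell in that row sees a 7).
row 4, column 1 = 7: in row 4, 7 can only go here (every other open cell in that row sees a 7).
row 5, column 5 = 1: in row 5, 1 can only go here (every other open cell in that row sees a 1).
row 5, column 7 = 3: in row 5, 3 can only go here (every other open cell in that row sees a 3).
row 5, column 1 = 9: in row 5, 9 can only go here (every other open cell in that row sees a 9).
row 4, column 2 = 8: row 4 has {1,3,4,5,7}; col 2 has {2,4,5,6,7}; box has {4,5,7,9} → only 8 remains.
row 6, column 1 = 6: row 6 has {7,9}; col 1 has {1,2,3,4,5,7,9}; box has {4,5,7,8,9} → only 6 remains.
row 7, column 2 = 9: row 7 has {1,2,3,4,6}; col 2 has {2,4,5,6,7,8}; box has {1,2,4,5,7} → only 9 remains.
row 8, column 1 = 8: row 8 has {3,5,7}; col 1 has {1,2,3,4,5,6,7,9}; box has {1,2,4,5,7,9} → only 8 remains.
row 9, column 2 = 3: row 9 has {1,4,7}; col 2 has {2,4,5,6,7,8,9}; box has {1,2,4,5,7,8,9} → only 3 remains.
row 9, column 3 = 6: row 9 has {1,3,4,7}; col 3 has {1,5,7,9}; box has {1,2,3,4,5,7,8,9} → only 6 remains.
row 4, column 3 = 2: row 4 has {1,3,4,5,7,8}; col 3 has {1,5,6,7,9}; box has {4,5,6,7,8,9} → only 2 remains.
row 4, column 8 = 9: row 4 has {1,2,3,4,5,7,8}; col 8 has {1,3,5,6,7,8}; box has {1,3,7} → only 9 remains.
row 6, column 2 = 1: row 6 has {6,7,9}; col 2 has {2,3,4,5,6,7,8,9}; box has {2,4,5,6,7,8,9} → only 1 remains.
row 6, column 3 = 3: row 6 has {1,6,7,9}; col 3 has {1,2,5,6,7,9}; box has {1,2,4,5,6,7,8,9} → only 3 remains.
row 9, column 8 = 2: row 9 has {1,3,4,6,7}; col 8 has {1,3,5,6,7,8,9}; box has {1,3,6,7} → only 2 remains.
row 4, column 7 = 6: row 4 has {1,2,3,4,5,7,8,9}; col 7 has {1,3,7}; box has {1,3,7,9} → only 6 remains.
row 6, column 8 = 4: row 6 has {1,3,6,7,9}; col 8 has {1,2,3,5,6,7,8,9}; box has {1,3,6,7,9} → only 4 remains.
row 8, column 9 = 4: row 8 has {3,5,7,8}; col 9 has {1,3,6,7,9}; box has {1,2,3,6,7} → only 4 remains.
row 9, column 6 = 8: row 9 has {1,2,3,4,6,7}; col 6 has {3,4,5,6,7,9}; box has {3,4} → only 8 remains.
row 2, column 6 = 2: row 2 has {1,3,5,6,7,9}; col 6 has {3,4,5,6,7,8,9}; box has {1,3,4,5,6,7,9} → only 2 remains.
row 2, column 7 = 4: row 2 has {1,2,3,5,6,7,9}; col 7 has {1,3,6,7}; box has {1,3,5,6,7,8,9} → only 4 remains.
row 8, column 6 = 1: row 8 has {3,4,5,7,8}; col 6 has {2,3,4,5,6,7,8,9}; box has {3,4,8} → only 1 remains.
row 8, column 7 = 9: row 8 has {1,3,4,5,7,8}; col 7 has {1,3,4,6,7}; box has {1,2,3,4,6,7} → only 9 remains.
row 9, column 4 = 5: row 9 has {1,2,3,4,6,7,8}; col 4 has {1,3,4,9}; box has {1,3,4,8} → only 5 remains.
row 9, column 5 = 9: row 9 has {1,2,3,4,5,6,7,8}; col 5 has {1,3,4,5,6,7}; box has {1,3,4,5,8} → only 9 remains.

9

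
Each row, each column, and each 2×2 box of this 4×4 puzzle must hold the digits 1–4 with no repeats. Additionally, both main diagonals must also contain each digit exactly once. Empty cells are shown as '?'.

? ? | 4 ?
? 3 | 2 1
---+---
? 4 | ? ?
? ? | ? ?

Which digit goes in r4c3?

3

r1c4 = 3 (sole candidate).
r2c1 = 4 (sole candidate).
r3c3 = 1 (sole candidate).
r3c4 = 2 (sole candidate).
r4c1 = 1 (sole candidate).
r4c2 = 2 (sole candidate).
r4c3 = 3: row 4 has {1,2}; col 3 has {1,2,4}; box has {1,2} → only 3 remains.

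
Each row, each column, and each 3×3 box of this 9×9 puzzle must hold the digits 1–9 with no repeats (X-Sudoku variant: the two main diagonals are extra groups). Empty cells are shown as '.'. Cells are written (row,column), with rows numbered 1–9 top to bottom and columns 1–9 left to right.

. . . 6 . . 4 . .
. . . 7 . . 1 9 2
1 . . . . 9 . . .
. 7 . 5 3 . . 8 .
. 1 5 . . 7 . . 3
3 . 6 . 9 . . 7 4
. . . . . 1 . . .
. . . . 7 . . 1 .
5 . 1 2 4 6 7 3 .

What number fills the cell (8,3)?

3

(1,8) = 5: row 1 has {4,6}; col 8 has {1,3,7,8,9}; box has {1,2,4,9} → only 5 remains.
(3,8) = 6: row 3 has {1,9}; col 8 has {1,3,5,7,8,9}; box has {1,2,4,5,9} → only 6 remains.
(5,8) = 2: row 5 has {1,3,5,7}; col 8 has {1,3,5,6,7,8,9}; box has {3,4,7,8} → only 2 remains.
(6,7) = 5: row 6 has {3,4,6,7,9}; col 7 has {1,4,7}; box has {2,3,4,7,8} → only 5 remains.
(7,8) = 4: row 7 has {1}; col 8 has {1,2,3,5,6,7,8,9}; box has {1,3,7} → only 4 remains.
(1,5) = 1: in row 1, 1 can only go here (every other open cell in that row sees a 1).
(4,9) = 1: in row 4, 1 can only go here (every other open cell in that row sees a 1).
(4,7) = 6: in row 4, 6 can only go here (every other open cell in that row sees a 6).
(5,7) = 9: row 5 has {1,2,3,5,7}; col 7 has {1,4,5,6,7}; box has {1,2,3,4,5,6,7,8} → only 9 remains.
(5,5) = 6: in row 5, 6 can only go here (every other open cell in that row sees a 6).
(2,1) = 6: in row 2, 6 can only go here (every other open cell in that row sees a 6).
(6,4) = 1: in row 6, 1 can only go here (every other open cell in that row sees a 1).
(8,9) = 6: in row 8, 6 can only go here (every other open cell in that row sees a 6).
(7,2) = 6: in row 7, 6 can only go here (every other open cell in that row sees a 6).
(8,6) = 5: in row 8, 5 can only go here (every other open cell in that row sees a 5).
(7,5) = 8: row 7 has {1,4,6}; col 5 has {1,3,4,6,7,9}; box has {1,2,4,5,6,7} → only 8 remains.
(7,7) = 2: row 7 has {1,4,6,8}; col 7 has {1,4,5,6,7,9}; box has {1,3,4,6,7}; main diagonal has {1,5,6} → only 2 remains.
(8,7) = 8: row 8 has {1,5,6,7}; col 7 has {1,2,4,5,6,7,9}; box has {1,2,3,4,6,7} → only 8 remains.
(9,9) = 9: row 9 has {1,2,3,4,5,6,7}; col 9 has {1,2,3,4,6}; box has {1,2,3,4,6,7,8}; main diagonal has {1,2,5,6} → only 9 remains.
(2,5) = 5: row 2 has {1,2,6,7,9}; col 5 has {1,3,4,6,7,8,9}; box has {1,6,7,9} → only 5 remains.
(3,5) = 2: row 3 has {1,6,9}; col 5 has {1,3,4,5,6,7,8,9}; box has {1,5,6,7,9} → only 2 remains.
(3,7) = 3: row 3 has {1,2,6,9}; col 7 has {1,2,4,5,6,7,8,9}; box has {1,2,4,5,6,9}; anti-diagonal has {1,5,6,9} → only 3 remains.
(6,6) = 8: row 6 has {1,3,4,5,6,7,9}; col 6 has {1,5,6,7,9}; box has {1,3,5,6,7,9}; main diagonal has {1,2,5,6,9} → only 8 remains.
(7,3) = 7: row 7 has {1,2,4,6,8}; col 3 has {1,5,6}; box has {1,5,6}; anti-diagonal has {1,3,5,6,9} → only 7 remains.
(7,9) = 5: row 7 has {1,2,4,6,7,8}; col 9 has {1,2,3,4,6,9}; box has {1,2,3,4,6,7,8,9} → only 5 remains.
(9,2) = 8: row 9 has {1,2,3,4,5,6,7,9}; col 2 has {1,6,7}; box has {1,5,6,7} → only 8 remains.
(1,1) = 7: row 1 has {1,4,5,6}; col 1 has {1,3,5,6}; box has {1,6}; main diagonal has {1,2,5,6,8,9} → only 7 remains.
(1,6) = 3: row 1 has {1,4,5,6,7}; col 6 has {1,5,6,7,8,9}; box has {1,2,5,6,7,9} → only 3 remains.
(1,9) = 8: row 1 has {1,3,4,5,6,7}; col 9 has {1,2,3,4,5,6,9}; box has {1,2,3,4,5,6,9}; anti-diagonal has {1,3,5,6,7,9} → only 8 remains.
(2,6) = 4: row 2 has {1,2,5,6,7,9}; col 6 has {1,3,5,6,7,8,9}; box has {1,2,3,5,6,7,9} → only 4 remains.
(3,3) = 4: row 3 has {1,2,3,6,9}; col 3 has {1,5,6,7}; box has {1,6,7}; main diagonal has {1,2,5,6,7,8,9} → only 4 remains.
(3,4) = 8: row 3 has {1,2,3,4,6,9}; col 4 has {1,2,5,6,7}; box has {1,2,3,4,5,6,7,9} → only 8 remains.
(3,9) = 7: row 3 has {1,2,3,4,6,8,9}; col 9 has {1,2,3,4,5,6,8,9}; box has {1,2,3,4,5,6,8,9} → only 7 remains.
(4,6) = 2: row 4 has {1,3,5,6,7,8}; col 6 has {1,3,4,5,6,7,8,9}; box has {1,3,5,6,7,8,9}; anti-diagonal has {1,3,5,6,7,8,9} → only 2 remains.
(5,4) = 4: row 5 has {1,2,3,5,6,7,9}; col 4 has {1,2,5,6,7,8}; box has {1,2,3,5,6,7,8,9} → only 4 remains.
(6,2) = 2: row 6 has {1,3,4,5,6,7,8,9}; col 2 has {1,6,7,8}; box has {1,3,5,6,7} → only 2 remains.
(7,1) = 9: row 7 has {1,2,4,5,6,7,8}; col 1 has {1,3,5,6,7}; box has {1,5,6,7,8} → only 9 remains.
(7,4) = 3: row 7 has {1,2,4,5,6,7,8,9}; col 4 has {1,2,4,5,6,7,8}; box has {1,2,4,5,6,7,8} → only 3 remains.
(8,2) = 4: row 8 has {1,5,6,7,8}; col 2 has {1,2,6,7,8}; box has {1,5,6,7,8,9}; anti-diagonal has {1,2,3,5,6,7,8,9} → only 4 remains.
(8,4) = 9: row 8 has {1,4,5,6,7,8}; col 4 has {1,2,3,4,5,6,7,8}; box has {1,2,3,4,5,6,7,8} → only 9 remains.
(1,2) = 9: row 1 has {1,3,4,5,6,7,8}; col 2 has {1,2,4,6,7,8}; box has {1,4,6,7} → only 9 remains.
(1,3) = 2: row 1 has {1,3,4,5,6,7,8,9}; col 3 has {1,4,5,6,7}; box has {1,4,6,7,9} → only 2 remains.
(2,2) = 3: row 2 has {1,2,4,5,6,7,9}; col 2 has {1,2,4,6,7,8,9}; box has {1,2,4,6,7,9}; main diagonal has {1,2,4,5,6,7,8,9} → only 3 remains.
(2,3) = 8: row 2 has {1,2,3,4,5,6,7,9}; col 3 has {1,2,4,5,6,7}; box has {1,2,3,4,6,7,9} → only 8 remains.
(3,2) = 5: row 3 has {1,2,3,4,6,7,8,9}; col 2 has {1,2,3,4,6,7,8,9}; box has {1,2,3,4,6,7,8,9} → only 5 remains.
(4,1) = 4: row 4 has {1,2,3,5,6,7,8}; col 1 has {1,3,5,6,7,9}; box has {1,2,3,5,6,7} → only 4 remains.
(4,3) = 9: row 4 has {1,2,3,4,5,6,7,8}; col 3 has {1,2,4,5,6,7,8}; box has {1,2,3,4,5,6,7} → only 9 remains.
(5,1) = 8: row 5 has {1,2,3,4,5,6,7,9}; col 1 has {1,3,4,5,6,7,9}; box has {1,2,3,4,5,6,7,9} → only 8 remains.
(8,1) = 2: row 8 has {1,4,5,6,7,8,9}; col 1 has {1,3,4,5,6,7,8,9}; box has {1,4,5,6,7,8,9} → only 2 remains.
(8,3) = 3: row 8 has {1,2,4,5,6,7,8,9}; col 3 has {1,2,4,5,6,7,8,9}; box has {1,2,4,5,6,7,8,9} → only 3 remains.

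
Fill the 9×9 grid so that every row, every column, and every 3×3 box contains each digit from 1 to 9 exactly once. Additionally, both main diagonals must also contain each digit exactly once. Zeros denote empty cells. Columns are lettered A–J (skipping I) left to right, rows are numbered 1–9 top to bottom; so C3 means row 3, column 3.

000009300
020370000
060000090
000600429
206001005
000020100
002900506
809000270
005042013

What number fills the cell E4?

5

J8 = 4: row 8 has {2,7,8,9}; col 9 has {3,5,6,9}; box has {1,2,3,5,6,7} → only 4 remains.
B9 = 7: row 9 has {1,2,3,4,5}; col 2 has {2,6}; box has {2,5,8,9} → only 7 remains.
D9 = 8: row 9 has {1,2,3,4,5,7}; col 4 has {3,6,9}; box has {2,4,9} → only 8 remains.
G9 = 9: row 9 has {1,2,3,4,5,7,8}; col 7 has {1,2,3,4,5}; box has {1,2,3,4,5,6,7} → only 9 remains.
H7 = 8: row 7 has {2,5,6,9}; col 8 has {1,2,7,9}; box has {1,2,3,4,5,6,7,9} → only 8 remains.
A9 = 6: row 9 has {1,2,3,4,5,7,8,9}; col 1 has {2,8}; box has {2,5,7,8,9}; anti-diagonal has {2} → only 6 remains.
H5 = 3: row 5 has {1,2,5,6}; col 8 has {1,2,7,8,9}; box has {1,2,4,5,9} → only 3 remains.
H6 = 6: row 6 has {1,2}; col 8 has {1,2,3,7,8,9}; box has {1,2,3,4,5,9} → only 6 remains.
D1 = 2: in row 1, 2 can only go here (every other open cell in that row sees a 2).
E1 = 6: in row 1, 6 can only go here (every other open cell in that row sees a 6).
G2 = 6: in row 2, 6 can only go here (every other open cell in that row sees a 6).
A2 = 9: in row 2, 9 can only go here (every other open cell in that row sees a 9).
J3 = 2: in row 3, 2 can only go here (every other open cell in that row sees a 2).
A3 = 3: in row 3, 3 can only go here (every other open cell in that row sees a 3).
G3 = 7: in row 3, 7 can only go here (every other open cell in that row sees a 7).
G5 = 8: row 5 has {1,2,3,5,6}; col 7 has {1,2,3,4,5,6,7,9}; box has {1,2,3,4,5,6,9} → only 8 remains.
J6 = 7: row 6 has {1,2,6}; col 9 has {2,3,4,5,6,9}; box has {1,2,3,4,5,6,8,9} → only 7 remains.
E5 = 9: row 5 has {1,2,3,5,6,8}; col 5 has {2,4,6,7}; box has {1,2,6}; main diagonal has {2,3,5,6,7}; anti-diagonal has {2,6,7} → only 9 remains.
B5 = 4: row 5 has {1,2,3,5,6,8,9}; col 2 has {2,6,7}; box has {2,6} → only 4 remains.
D5 = 7: row 5 has {1,2,3,4,5,6,8,9}; col 4 has {2,3,6,8,9}; box has {1,2,6,9} → only 7 remains.
A6 = 5: row 6 has {1,2,6,7}; col 1 has {2,3,6,8,9}; box has {2,4,6} → only 5 remains.
D6 = 4: row 6 has {1,2,5,6,7}; col 4 has {2,3,6,7,8,9}; box has {1,2,6,7,9}; anti-diagonal has {2,6,7,9} → only 4 remains.
F6 = 8: row 6 has {1,2,4,5,6,7}; col 6 has {1,2,9}; box has {1,2,4,6,7,9}; main diagonal has {2,3,5,6,7,9} → only 8 remains.
H2 = 5: row 2 has {2,3,6,7,9}; col 8 has {1,2,3,6,7,8,9}; box has {2,3,6,7,9}; anti-diagonal has {2,4,6,7,9} → only 5 remains.
F4 = 3: row 4 has {2,4,6,9}; col 6 has {1,2,8,9}; box has {1,2,4,6,7,8,9}; anti-diagonal has {2,4,5,6,7,9} → only 3 remains.
C6 = 3: row 6 has {1,2,4,5,6,7,8}; col 3 has {2,5,6,9}; box has {2,4,5,6} → only 3 remains.
F7 = 7: row 7 has {2,5,6,8,9}; col 6 has {1,2,3,8,9}; box has {2,4,8,9} → only 7 remains.
B8 = 1: row 8 has {2,4,7,8,9}; col 2 has {2,4,6,7}; box has {2,5,6,7,8,9}; anti-diagonal has {2,3,4,5,6,7,9} → only 1 remains.
D8 = 5: row 8 has {1,2,4,7,8,9}; col 4 has {2,3,4,6,7,8,9}; box has {2,4,7,8,9} → only 5 remains.
E8 = 3: row 8 has {1,2,4,5,7,8,9}; col 5 has {2,4,6,7,9}; box has {2,4,5,7,8,9} → only 3 remains.
F8 = 6: row 8 has {1,2,3,4,5,7,8,9}; col 6 has {1,2,3,7,8,9}; box has {2,3,4,5,7,8,9} → only 6 remains.
H1 = 4: row 1 has {2,3,6,9}; col 8 has {1,2,3,5,6,7,8,9}; box has {2,3,5,6,7,9} → only 4 remains.
J1 = 8: row 1 has {2,3,4,6,9}; col 9 has {2,3,4,5,6,7,9}; box has {2,3,4,5,6,7,9}; anti-diagonal has {1,2,3,4,5,6,7,9} → only 8 remains.
F2 = 4: row 2 has {2,3,5,6,7,9}; col 6 has {1,2,3,6,7,8,9}; box has {2,3,6,7,9} → only 4 remains.
J2 = 1: row 2 has {2,3,4,5,6,7,9}; col 9 has {2,3,4,5,6,7,8,9}; box has {2,3,4,5,6,7,8,9} → only 1 remains.
D3 = 1: row 3 has {2,3,6,7,9}; col 4 has {2,3,4,5,6,7,8,9}; box has {2,3,4,6,7,9} → only 1 remains.
F3 = 5: row 3 has {1,2,3,6,7,9}; col 6 has {1,2,3,4,6,7,8,9}; box has {1,2,3,4,6,7,9} → only 5 remains.
B4 = 8: row 4 has {2,3,4,6,9}; col 2 has {1,2,4,6,7}; box has {2,3,4,5,6} → only 8 remains.
E4 = 5: row 4 has {2,3,4,6,8,9}; col 5 has {2,3,4,6,7,9}; box has {1,2,3,4,6,7,8,9} → only 5 remains.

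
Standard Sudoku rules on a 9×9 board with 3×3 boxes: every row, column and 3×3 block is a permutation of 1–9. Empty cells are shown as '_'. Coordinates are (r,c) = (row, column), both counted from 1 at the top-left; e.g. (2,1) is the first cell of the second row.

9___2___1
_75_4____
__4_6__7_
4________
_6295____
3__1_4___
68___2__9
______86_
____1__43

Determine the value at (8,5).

9

(1,2) = 3: row 1 has {1,2,9}; col 2 has {6,7,8}; box has {4,5,7,9} → only 3 remains.
(1,7) = 4: in row 1, 4 can only go here (every other open cell in that row sees a 4).
(1,3) = 6: in row 1, 6 can only go here (every other open cell in that row sees a 6).
(5,9) = 4: in row 5, 4 can only go here (every other open cell in that row sees a 4).
(7,4) = 4: in row 7, 4 can only go here (every other open cell in that row sees a 4).
(8,2) = 4: in row 8, 4 can only go here (every other open cell in that row sees a 4).
(4,4) = 2: in column 4, 2 can only go here (every other open cell in that column sees a 2).
(9,4) = 6: in column 4, 6 can only go here (every other open cell in that column sees a 6).
(9,6) = 8: in row 9, 8 can only go here (every other open cell in that row sees an 8).
(8,5) = 9: in column 5, 9 can only go here (every other open cell in that column sees a 9).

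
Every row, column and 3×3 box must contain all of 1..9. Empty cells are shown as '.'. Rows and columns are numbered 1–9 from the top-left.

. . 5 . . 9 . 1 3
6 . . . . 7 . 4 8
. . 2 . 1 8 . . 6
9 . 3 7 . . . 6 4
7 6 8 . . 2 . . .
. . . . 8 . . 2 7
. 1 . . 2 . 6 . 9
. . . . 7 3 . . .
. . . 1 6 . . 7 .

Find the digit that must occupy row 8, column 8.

8

row 1, column 5 = 4 (sole candidate).
row 4, column 5 = 5 (sole candidate).
row 4, column 6 = 1 (sole candidate).
row 4, column 7 = 8 (sole candidate).
row 1, column 1 = 8 (sole candidate).
row 1, column 2 = 7 (sole candidate).
row 1, column 7 = 2 (sole candidate).
row 2, column 5 = 3 (sole candidate).
row 3, column 4 = 5 (sole candidate).
row 3, column 8 = 9 (sole candidate).
row 4, column 2 = 2 (sole candidate).
row 5, column 5 = 9 (sole candidate).
row 1, column 4 = 6 (sole candidate).
row 2, column 2 = 9 (sole candidate).
row 2, column 3 = 1 (sole candidate).
row 2, column 4 = 2 (sole candidate).
row 2, column 7 = 5 (sole candidate).
row 3, column 7 = 7 (sole candidate).
row 6, column 3 = 4 (sole candidate).
row 6, column 4 = 3 (sole candidate).
row 6, column 6 = 6 (sole candidate).
row 7, column 3 = 7 (sole candidate).
row 9, column 3 = 9 (sole candidate).
row 5, column 4 = 4 (sole candidate).
row 6, column 2 = 5 (sole candidate).
row 7, column 4 = 8 (sole candidate).
row 8, column 3 = 6 (sole candidate).
row 8, column 4 = 9 (sole candidate).
row 6, column 1 = 1 (sole candidate).
row 6, column 7 = 9 (sole candidate).
row 9, column 2 = 8 (hidden single in row 9).
row 8, column 2 = 4 (sole candidate).
row 8, column 7 = 1 (sole candidate).
row 3, column 2 = 3 (sole candidate).
row 5, column 7 = 3 (sole candidate).
row 5, column 8 = 5 (sole candidate).
row 5, column 9 = 1 (sole candidate).
row 7, column 8 = 3 (sole candidate).
row 8, column 8 = 8: row 8 has {1,3,4,6,7,9}; col 8 has {1,2,3,4,5,6,7,9}; box has {1,3,6,7,9} → only 8 remains.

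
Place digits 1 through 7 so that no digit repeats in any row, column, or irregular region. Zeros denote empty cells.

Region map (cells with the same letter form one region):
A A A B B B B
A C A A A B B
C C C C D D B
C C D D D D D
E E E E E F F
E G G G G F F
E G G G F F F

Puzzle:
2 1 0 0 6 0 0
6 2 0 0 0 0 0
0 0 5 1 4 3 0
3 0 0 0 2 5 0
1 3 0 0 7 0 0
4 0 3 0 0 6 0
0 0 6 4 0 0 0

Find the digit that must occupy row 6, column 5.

1

row 3, column 1 = 7: row 3 has {1,3,4,5}; col 1 has {1,2,3,4,6}; region has {1,2,3,5} → only 7 remains.
row 3, column 2 = 6: row 3 has {1,3,4,5,7}; col 2 has {1,2,3}; region has {1,2,3,5,7} → only 6 remains.
row 3, column 7 = 2: row 3 has {1,3,4,5,6,7}; col 7 has {}; region has {6} → only 2 remains.
row 4, column 2 = 4: row 4 has {2,3,5}; col 2 has {1,2,3,6}; region has {1,2,3,5,6,7} → only 4 remains.
row 5, column 3 = 2: row 5 has {1,3,7}; col 3 has {3,5,6}; region has {1,3,4,7} → only 2 remains.
row 5, column 6 = 4: row 5 has {1,2,3,7}; col 6 has {3,5,6}; region has {6} → only 4 remains.
row 5, column 7 = 5: row 5 has {1,2,3,4,7}; col 7 has {2}; region has {4,6} → only 5 remains.
row 7, column 1 = 5: row 7 has {4,6}; col 1 has {1,2,3,4,6,7}; region has {1,2,3,4,7} → only 5 remains.
row 7, column 2 = 7: row 7 has {4,5,6}; col 2 has {1,2,3,4,6}; region has {3,4,6} → only 7 remains.
row 1, column 6 = 7: row 1 has {1,2,6}; col 6 has {3,4,5,6}; region has {2,6} → only 7 remains.
row 2, column 6 = 1: row 2 has {2,6}; col 6 has {3,4,5,6,7}; region has {2,6,7} → only 1 remains.
row 5, column 4 = 6: row 5 has {1,2,3,4,5,7}; col 4 has {1,4}; region has {1,2,3,4,5,7} → only 6 remains.
row 6, column 2 = 5: row 6 has {3,4,6}; col 2 has {1,2,3,4,6,7}; region has {3,4,6,7} → only 5 remains.
row 6, column 4 = 2: row 6 has {3,4,5,6}; col 4 has {1,4,6}; region has {3,4,5,6,7} → only 2 remains.
row 6, column 5 = 1: row 6 has {2,3,4,5,6}; col 5 has {2,4,6,7}; region has {2,3,4,5,6,7} → only 1 remains.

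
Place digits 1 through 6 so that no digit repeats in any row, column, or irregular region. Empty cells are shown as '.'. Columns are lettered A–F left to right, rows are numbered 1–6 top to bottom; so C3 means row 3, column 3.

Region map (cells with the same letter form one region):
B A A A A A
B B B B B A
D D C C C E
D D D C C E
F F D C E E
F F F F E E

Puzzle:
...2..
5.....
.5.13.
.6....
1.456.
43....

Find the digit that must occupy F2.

6

A3 = 2 (sole candidate).
C3 = 6 (sole candidate).
F3 = 4 (sole candidate).
A4 = 3 (sole candidate).
C4 = 1 (sole candidate).
D4 = 4 (sole candidate).
E4 = 2 (sole candidate).
F4 = 5 (sole candidate).
B5 = 2 (sole candidate).
F5 = 3 (sole candidate).
C6 = 5 (sole candidate).
D6 = 6 (sole candidate).
E6 = 1 (sole candidate).
F6 = 2 (sole candidate).
A1 = 6 (sole candidate).
C1 = 3 (sole candidate).
F1 = 1 (sole candidate).
C2 = 2 (sole candidate).
D2 = 3 (sole candidate).
E2 = 4 (sole candidate).
F2 = 6: row 2 has {2,3,4,5}; col 6 has {1,2,3,4,5}; region has {1,2,3} → only 6 remains.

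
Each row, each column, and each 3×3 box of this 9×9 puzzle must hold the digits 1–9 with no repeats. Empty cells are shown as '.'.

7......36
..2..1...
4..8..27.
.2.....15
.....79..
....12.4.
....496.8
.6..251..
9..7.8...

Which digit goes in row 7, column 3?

3

row 1, column 6 = 4: row 1 has {3,6,7}; col 6 has {1,2,5,7,8,9}; box has {1,8} → only 4 remains.
row 8, column 4 = 3: row 8 has {1,2,5,6}; col 4 has {7,8}; box has {2,4,5,7,8,9} → only 3 remains.
row 8, column 8 = 9: row 8 has {1,2,3,5,6}; col 8 has {1,3,4,7}; box has {1,6,8} → only 9 remains.
row 9, column 5 = 6: row 9 has {7,8,9}; col 5 has {1,2,4}; box has {2,3,4,5,7,8,9} → only 6 remains.
row 7, column 4 = 1: row 7 has {4,6,8,9}; col 4 has {3,7,8}; box has {2,3,4,5,6,7,8,9} → only 1 remains.
row 8, column 1 = 8: row 8 has {1,2,3,5,6,9}; col 1 has {4,7,9}; box has {6,9} → only 8 remains.
row 1, column 4 = 2: in row 1, 2 can only go here (every other open cell in that row sees a 2).
row 2, column 5 = 7: in row 2, 7 can only go here (every other open cell in that row sees a 7).
row 5, column 1 = 1: in column 1, 1 can only go here (every other open cell in that column sees a 1).
row 7, column 1 = 2: in column 1, 2 can only go here (every other open cell in that column sees a 2).
row 7, column 8 = 5: row 7 has {1,2,4,6,8,9}; col 8 has {1,3,4,7,9}; box has {1,6,8,9} → only 5 remains.
row 9, column 8 = 2: row 9 has {6,7,8,9}; col 8 has {1,3,4,5,7,9}; box has {1,5,6,8,9} → only 2 remains.
row 2, column 8 = 8: row 2 has {1,2,7}; col 8 has {1,2,3,4,5,7,9}; box has {2,3,6,7} → only 8 remains.
row 5, column 8 = 6: row 5 has {1,7,9}; col 8 has {1,2,3,4,5,7,8,9}; box has {1,4,5,9} → only 6 remains.
row 1, column 7 = 5: row 1 has {2,3,4,6,7}; col 7 has {1,2,6,9}; box has {2,3,6,7,8} → only 5 remains.
row 2, column 7 = 4: row 2 has {1,2,7,8}; col 7 has {1,2,5,6,9}; box has {2,3,5,6,7,8} → only 4 remains.
row 2, column 9 = 9: row 2 has {1,2,4,7,8}; col 9 has {5,6,8}; box has {2,3,4,5,6,7,8} → only 9 remains.
row 3, column 9 = 1: row 3 has {2,4,7,8}; col 9 has {5,6,8,9}; box has {2,3,4,5,6,7,8,9} → only 1 remains.
row 9, column 7 = 3: row 9 has {2,6,7,8,9}; col 7 has {1,2,4,5,6,9}; box has {1,2,5,6,8,9} → only 3 remains.
row 9, column 9 = 4: row 9 has {2,3,6,7,8,9}; col 9 has {1,5,6,8,9}; box has {1,2,3,5,6,8,9} → only 4 remains.
row 1, column 5 = 9: row 1 has {2,3,4,5,6,7}; col 5 has {1,2,4,6,7}; box has {1,2,4,7,8} → only 9 remains.
row 8, column 9 = 7: row 8 has {1,2,3,5,6,8,9}; col 9 has {1,4,5,6,8,9}; box has {1,2,3,4,5,6,8,9} → only 7 remains.
row 6, column 9 = 3: row 6 has {1,2,4}; col 9 has {1,4,5,6,7,8,9}; box has {1,4,5,6,9} → only 3 remains.
row 8, column 3 = 4: row 8 has {1,2,3,5,6,7,8,9}; col 3 has {2}; box has {2,6,8,9} → only 4 remains.
row 5, column 9 = 2: row 5 has {1,6,7,9}; col 9 has {1,3,4,5,6,7,8,9}; box has {1,3,4,5,6,9} → only 2 remains.
row 4, column 4 = 4: in row 4, 4 can only go here (every other open cell in that row sees a 4).
row 5, column 4 = 5: row 5 has {1,2,6,7,9}; col 4 has {1,2,3,4,7,8}; box has {1,2,4,7} → only 5 remains.
row 2, column 4 = 6: row 2 has {1,2,4,7,8,9}; col 4 has {1,2,3,4,5,7,8}; box has {1,2,4,7,8,9} → only 6 remains.
row 3, column 6 = 3: row 3 has {1,2,4,7,8}; col 6 has {1,2,4,5,7,8,9}; box has {1,2,4,6,7,8,9} → only 3 remains.
row 4, column 6 = 6: row 4 has {1,2,4,5}; col 6 has {1,2,3,4,5,7,8,9}; box has {1,2,4,5,7} → only 6 remains.
row 6, column 4 = 9: row 6 has {1,2,3,4}; col 4 has {1,2,3,4,5,6,7,8}; box has {1,2,4,5,6,7} → only 9 remains.
row 3, column 5 = 5: row 3 has {1,2,3,4,7,8}; col 5 has {1,2,4,6,7,9}; box has {1,2,3,4,6,7,8,9} → only 5 remains.
row 4, column 1 = 3: row 4 has {1,2,4,5,6}; col 1 has {1,2,4,7,8,9}; box has {1,2} → only 3 remains.
row 4, column 5 = 8: row 4 has {1,2,3,4,5,6}; col 5 has {1,2,4,5,6,7,9}; box has {1,2,4,5,6,7,9} → only 8 remains.
row 4, column 7 = 7: row 4 has {1,2,3,4,5,6,8}; col 7 has {1,2,3,4,5,6,9}; box has {1,2,3,4,5,6,9} → only 7 remains.
row 5, column 3 = 8: row 5 has {1,2,5,6,7,9}; col 3 has {2,4}; box has {1,2,3} → only 8 remains.
row 5, column 5 = 3: row 5 has {1,2,5,6,7,8,9}; col 5 has {1,2,4,5,6,7,8,9}; box has {1,2,4,5,6,7,8,9} → only 3 remains.
row 6, column 7 = 8: row 6 has {1,2,3,4,9}; col 7 has {1,2,3,4,5,6,7,9}; box has {1,2,3,4,5,6,7,9} → only 8 remains.
row 1, column 3 = 1: row 1 has {2,3,4,5,6,7,9}; col 3 has {2,4,8}; box has {2,4,7} → only 1 remains.
row 2, column 1 = 5: row 2 has {1,2,4,6,7,8,9}; col 1 has {1,2,3,4,7,8,9}; box has {1,2,4,7} → only 5 remains.
row 2, column 2 = 3: row 2 has {1,2,4,5,6,7,8,9}; col 2 has {2,6}; box has {1,2,4,5,7} → only 3 remains.
row 3, column 2 = 9: row 3 has {1,2,3,4,5,7,8}; col 2 has {2,3,6}; box has {1,2,3,4,5,7} → only 9 remains.
row 3, column 3 = 6: row 3 has {1,2,3,4,5,7,8,9}; col 3 has {1,2,4,8}; box has {1,2,3,4,5,7,9} → only 6 remains.
row 4, column 3 = 9: row 4 has {1,2,3,4,5,6,7,8}; col 3 has {1,2,4,6,8}; box has {1,2,3,8} → only 9 remains.
row 5, column 2 = 4: row 5 has {1,2,3,5,6,7,8,9}; col 2 has {2,3,6,9}; box has {1,2,3,8,9} → only 4 remains.
row 6, column 1 = 6: row 6 has {1,2,3,4,8,9}; col 1 has {1,2,3,4,5,7,8,9}; box has {1,2,3,4,8,9} → only 6 remains.
row 7, column 2 = 7: row 7 has {1,2,4,5,6,8,9}; col 2 has {2,3,4,6,9}; box has {2,4,6,8,9} → only 7 remains.
row 7, column 3 = 3: row 7 has {1,2,4,5,6,7,8,9}; col 3 has {1,2,4,6,8,9}; box has {2,4,6,7,8,9} → only 3 remains.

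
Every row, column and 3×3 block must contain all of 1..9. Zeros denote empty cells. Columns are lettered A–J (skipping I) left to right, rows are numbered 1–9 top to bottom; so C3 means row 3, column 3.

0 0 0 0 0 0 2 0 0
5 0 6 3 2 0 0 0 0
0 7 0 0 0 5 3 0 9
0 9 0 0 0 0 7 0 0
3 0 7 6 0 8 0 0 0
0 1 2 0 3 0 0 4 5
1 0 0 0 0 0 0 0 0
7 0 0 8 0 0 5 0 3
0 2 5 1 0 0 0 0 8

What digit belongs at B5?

D3 = 4: row 3 has {3,5,7,9}; col 4 has {1,3,6,8}; box has {2,3,5} → only 4 remains.
H1 = 5: in row 1, 5 can only go here (every other open cell in that row sees a 5).
F2 = 9: in row 2, 9 can only go here (every other open cell in that row sees a 9).
D1 = 7: row 1 has {2,5}; col 4 has {1,3,4,6,8}; box has {2,3,4,5,9} → only 7 remains.
D6 = 9: row 6 has {1,2,3,4,5}; col 4 has {1,3,4,6,7,8}; box has {3,6,8} → only 9 remains.
F6 = 7: row 6 has {1,2,3,4,5,9}; col 6 has {5,8,9}; box has {3,6,8,9} → only 7 remains.
A3 = 2: in row 3, 2 can only go here (every other open cell in that row sees a 2).
H4 = 3: in row 4, 3 can only go here (every other open cell in that row sees a 3).
H8 = 1: in row 8, 1 can only go here (every other open cell in that row sees a 1).
F8 = 2: in row 8, 2 can only go here (every other open cell in that row sees a 2).
D7 = 5: row 7 has {1}; col 4 has {1,3,4,6,7,8,9}; box has {1,2,8} → only 5 remains.
D4 = 2: row 4 has {3,7,9}; col 4 has {1,3,4,5,6,7,8,9}; box has {3,6,7,8,9} → only 2 remains.
E4 = 5: in row 4, 5 can only go here (every other open cell in that row sees a 5).
B5 = 5: in row 5, 5 can only go here (every other open cell in that row sees a 5).

5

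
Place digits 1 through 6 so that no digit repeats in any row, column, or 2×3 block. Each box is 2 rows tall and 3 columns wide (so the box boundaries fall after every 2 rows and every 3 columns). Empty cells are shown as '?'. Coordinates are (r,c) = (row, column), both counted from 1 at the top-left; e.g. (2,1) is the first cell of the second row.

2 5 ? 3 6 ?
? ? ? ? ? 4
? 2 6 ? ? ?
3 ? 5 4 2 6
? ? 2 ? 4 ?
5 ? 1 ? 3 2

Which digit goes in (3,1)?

4

(1,3) = 4: row 1 has {2,3,5,6}; col 3 has {1,2,5,6}; box has {2,5} → only 4 remains.
(1,6) = 1: row 1 has {2,3,4,5,6}; col 6 has {2,4,6}; box has {3,4,6} → only 1 remains.
(2,3) = 3: row 2 has {4}; col 3 has {1,2,4,5,6}; box has {2,4,5} → only 3 remains.
(2,5) = 5: row 2 has {3,4}; col 5 has {2,3,4,6}; box has {1,3,4,6} → only 5 remains.
(3,5) = 1: row 3 has {2,6}; col 5 has {2,3,4,5,6}; box has {2,4,6} → only 1 remains.
(4,2) = 1: row 4 has {2,3,4,5,6}; col 2 has {2,5}; box has {2,3,5,6} → only 1 remains.
(5,1) = 6: row 5 has {2,4}; col 1 has {2,3,5}; box has {1,2,5} → only 6 remains.
(5,2) = 3: row 5 has {2,4,6}; col 2 has {1,2,5}; box has {1,2,5,6} → only 3 remains.
(5,6) = 5: row 5 has {2,3,4,6}; col 6 has {1,2,4,6}; box has {2,3,4} → only 5 remains.
(6,2) = 4: row 6 has {1,2,3,5}; col 2 has {1,2,3,5}; box has {1,2,3,5,6} → only 4 remains.
(6,4) = 6: row 6 has {1,2,3,4,5}; col 4 has {3,4}; box has {2,3,4,5} → only 6 remains.
(2,1) = 1: row 2 has {3,4,5}; col 1 has {2,3,5,6}; box has {2,3,4,5} → only 1 remains.
(2,2) = 6: row 2 has {1,3,4,5}; col 2 has {1,2,3,4,5}; box has {1,2,3,4,5} → only 6 remains.
(2,4) = 2: row 2 has {1,3,4,5,6}; col 4 has {3,4,6}; box has {1,3,4,5,6} → only 2 remains.
(3,1) = 4: row 3 has {1,2,6}; col 1 has {1,2,3,5,6}; box has {1,2,3,5,6} → only 4 remains.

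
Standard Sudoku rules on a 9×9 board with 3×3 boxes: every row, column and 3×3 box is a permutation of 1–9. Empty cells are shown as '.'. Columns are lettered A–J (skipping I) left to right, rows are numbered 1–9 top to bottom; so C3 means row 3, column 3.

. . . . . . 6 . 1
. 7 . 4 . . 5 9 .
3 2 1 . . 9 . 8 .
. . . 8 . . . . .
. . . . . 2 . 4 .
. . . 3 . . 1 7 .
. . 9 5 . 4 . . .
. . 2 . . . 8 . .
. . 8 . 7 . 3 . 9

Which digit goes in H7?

2

C2 = 6 (sole candidate).
G5 = 9 (sole candidate).
A2 = 8 (sole candidate).
G4 = 2 (sole candidate).
G7 = 7 (sole candidate).
G3 = 4 (sole candidate).
J3 = 7 (sole candidate).
D3 = 6 (sole candidate).
E3 = 5 (sole candidate).
A6 = 2 (hidden single in row 6).
E7 = 8 (hidden single in row 7).
F1 = 8 (hidden single in row 1).
D1 = 7 (hidden single in row 1).
D5 = 1 (sole candidate).
E5 = 6 (sole candidate).
F6 = 5 (sole candidate).
D8 = 9 (sole candidate).
D9 = 2 (sole candidate).
F4 = 7 (sole candidate).
C6 = 4 (sole candidate).
E6 = 9 (sole candidate).
C1 = 5 (sole candidate).
C4 = 3 (sole candidate).
E4 = 4 (sole candidate).
C5 = 7 (sole candidate).
A5 = 5 (sole candidate).
B5 = 8 (sole candidate).
J5 = 3 (sole candidate).
B6 = 6 (sole candidate).
J6 = 8 (sole candidate).
J2 = 2 (sole candidate).
J7 = 6 (sole candidate).
H1 = 3 (sole candidate).
J4 = 5 (sole candidate).
A7 = 1 (sole candidate).
B7 = 3 (sole candidate).
H7 = 2: row 7 has {1,3,4,5,6,7,8,9}; col 8 has {3,4,7,8,9}; box has {3,6,7,8,9} → only 2 remains.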